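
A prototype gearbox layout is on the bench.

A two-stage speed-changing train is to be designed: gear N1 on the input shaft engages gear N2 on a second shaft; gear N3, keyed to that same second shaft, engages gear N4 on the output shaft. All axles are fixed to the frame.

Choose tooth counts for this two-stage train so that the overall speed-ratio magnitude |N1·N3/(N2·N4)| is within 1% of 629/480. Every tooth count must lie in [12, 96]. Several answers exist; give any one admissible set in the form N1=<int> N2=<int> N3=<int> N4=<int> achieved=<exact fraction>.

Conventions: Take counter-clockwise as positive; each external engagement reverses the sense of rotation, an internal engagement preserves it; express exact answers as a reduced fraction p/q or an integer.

2-stage fixed-axis compound train for ratio 629/480
target = 629/480 in lowest terms: an exact hit needs N1·N3 = k·629 and N2·N4 = k·480 for one integer k, every count in [12, 96]; additionally prefer no 1:1 stage (N1 ≠ N2, N3 ≠ N4)
k = 1: N1·N3 = 629 = 17·37, N2·N4 = 480 = 12·40
achieved = 17·37/(12·40) = 629/480; |achieved − target| = 0 ≤ 629/48000 ✓

N1=17 N2=12 N3=37 N4=40 achieved=629/480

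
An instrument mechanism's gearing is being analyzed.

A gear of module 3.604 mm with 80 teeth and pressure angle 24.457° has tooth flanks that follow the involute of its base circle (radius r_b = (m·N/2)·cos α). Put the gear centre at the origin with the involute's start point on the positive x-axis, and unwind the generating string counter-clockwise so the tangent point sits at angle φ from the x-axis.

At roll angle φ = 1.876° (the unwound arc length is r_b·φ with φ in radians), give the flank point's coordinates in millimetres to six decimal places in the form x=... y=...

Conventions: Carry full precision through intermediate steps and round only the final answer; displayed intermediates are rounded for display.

recognized (one wheel, involute flank): single-mesh tooth geometry, m = 3.604, N = 80
pitch radius r_p = m·N/2 = 3.604·80/2 = 144.160000
base radius r_b = r_p·cos α = 144.160000·cos 24.457° = 131.224846
roll angle φ = 1.876° = 0.03274238 rad
x = r_b·(cos φ + φ·sin φ) = 131.295168
y = r_b·(sin φ − φ·cos φ) = 0.001535

x=131.295168 y=0.001535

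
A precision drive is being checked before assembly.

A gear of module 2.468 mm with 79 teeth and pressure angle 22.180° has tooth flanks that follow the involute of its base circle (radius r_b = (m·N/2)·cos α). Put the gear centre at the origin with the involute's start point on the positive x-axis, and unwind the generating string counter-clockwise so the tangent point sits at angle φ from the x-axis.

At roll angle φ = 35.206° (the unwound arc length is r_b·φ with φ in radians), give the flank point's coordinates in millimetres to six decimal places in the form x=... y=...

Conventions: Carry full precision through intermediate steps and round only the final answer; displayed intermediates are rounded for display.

single-mesh involute tooth geometry (79T wheel at module 2.468)
pitch radius r_p = m·N/2 = 2.468·79/2 = 97.486000
base radius r_b = r_p·cos α = 97.486000·cos 22.180° = 90.272272
roll angle φ = 35.206° = 0.61446062 rad
x = r_b·(cos φ + φ·sin φ) = 105.738807
y = r_b·(sin φ − φ·cos φ) = 6.720917

x=105.738807 y=6.720917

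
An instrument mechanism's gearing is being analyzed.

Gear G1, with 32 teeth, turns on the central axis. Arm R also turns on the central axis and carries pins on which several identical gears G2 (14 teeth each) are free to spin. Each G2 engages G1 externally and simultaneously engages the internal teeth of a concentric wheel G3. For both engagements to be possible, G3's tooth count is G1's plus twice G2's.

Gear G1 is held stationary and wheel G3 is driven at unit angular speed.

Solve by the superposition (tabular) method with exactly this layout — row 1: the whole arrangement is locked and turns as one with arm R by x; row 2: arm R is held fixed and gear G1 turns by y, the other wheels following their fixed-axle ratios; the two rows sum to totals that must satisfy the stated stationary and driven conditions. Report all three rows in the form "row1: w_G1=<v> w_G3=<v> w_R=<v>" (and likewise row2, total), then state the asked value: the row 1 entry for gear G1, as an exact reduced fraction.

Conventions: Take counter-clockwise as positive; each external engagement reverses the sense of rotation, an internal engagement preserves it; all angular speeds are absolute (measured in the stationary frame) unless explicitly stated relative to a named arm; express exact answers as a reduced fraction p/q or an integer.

row1: w_G1=15/23 w_G3=15/23 w_R=15/23
row2: w_G1=-15/23 w_G3=8/23 w_R=0
total: w_G1=0 w_G3=1 w_R=15/23
asked value: 15/23

topology: planetary set — G1 32T / G2 14T / G3 60T, arm = carrier (Willis)
row 1 — lock + rotate with arm: ω_sun = ω_ring = ω_arm = x
superposition row 2 [arm held]: sun y, ring −(32/60)·y, arm 0
boundary: total ω_sun = x + y = 0 and total ω_ring = x − (32/60)·y = 1  ⇒  y = -15/23, x = 15/23
row 2 ring = −(32/60)·(-15/23) = 8/23
totals (row 1 + row 2): sun 15/23 + (-15/23) = 0, ring 15/23 + 8/23 = 1, arm 15/23 + 0 = 15/23
asked cell (row1, sun) = 15/23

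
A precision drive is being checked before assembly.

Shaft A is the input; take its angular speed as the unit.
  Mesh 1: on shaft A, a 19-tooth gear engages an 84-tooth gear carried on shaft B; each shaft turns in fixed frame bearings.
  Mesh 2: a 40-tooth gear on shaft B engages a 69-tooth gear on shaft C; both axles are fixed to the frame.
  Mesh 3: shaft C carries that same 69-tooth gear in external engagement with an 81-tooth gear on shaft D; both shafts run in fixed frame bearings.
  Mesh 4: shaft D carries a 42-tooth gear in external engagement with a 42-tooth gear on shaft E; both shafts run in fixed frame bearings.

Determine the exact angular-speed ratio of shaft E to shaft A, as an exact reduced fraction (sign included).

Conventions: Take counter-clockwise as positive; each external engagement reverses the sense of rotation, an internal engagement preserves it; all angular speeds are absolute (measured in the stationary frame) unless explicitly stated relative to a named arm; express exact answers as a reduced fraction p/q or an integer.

class = fixed-axis compound train [4 meshes; 4 ratios multiply, 4 sense flips]
mesh 1 [19T→84T]: running ratio 19/84, sense −
mesh 2 [40T→69T]: running ratio 190/1449, sense +
mesh 3 [69T→81T]: running ratio 190/1701, sense −
mesh 4 [42T→42T]: running ratio 190/1701, sense +
ω_out/ω_in = 190/1701

190/1701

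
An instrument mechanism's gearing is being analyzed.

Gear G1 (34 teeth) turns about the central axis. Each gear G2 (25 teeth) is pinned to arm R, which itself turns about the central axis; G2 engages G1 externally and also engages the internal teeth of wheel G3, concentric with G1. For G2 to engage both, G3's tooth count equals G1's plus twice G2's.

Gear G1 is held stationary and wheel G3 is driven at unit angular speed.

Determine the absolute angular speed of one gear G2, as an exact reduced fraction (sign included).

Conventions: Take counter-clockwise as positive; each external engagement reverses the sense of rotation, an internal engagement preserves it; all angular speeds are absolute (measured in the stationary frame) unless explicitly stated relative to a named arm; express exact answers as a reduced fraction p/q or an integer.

42/25

topology: planetary set — G1 34T / G2 25T / G3 84T, arm = carrier (Willis)
ring teeth: 34 + 2·25 = 84
34(ω_sun−ω_arm) = −84(ω_ring−ω_arm),  ω_sun = 0, ω_ring = 1
34(0−ω_arm) = −84(1−ω_arm)  ⇒  118·ω_arm = 84  ⇒  ω_arm = 42/59
sun–planet mesh: 34·(0−42/59) = −25·(ω_p−ω_arm)  ⇒  ω_p−ω_arm = 1428/1475
ω_p = 42/59 + 1428/1475 = 42/25
exact speed ratio = 42/25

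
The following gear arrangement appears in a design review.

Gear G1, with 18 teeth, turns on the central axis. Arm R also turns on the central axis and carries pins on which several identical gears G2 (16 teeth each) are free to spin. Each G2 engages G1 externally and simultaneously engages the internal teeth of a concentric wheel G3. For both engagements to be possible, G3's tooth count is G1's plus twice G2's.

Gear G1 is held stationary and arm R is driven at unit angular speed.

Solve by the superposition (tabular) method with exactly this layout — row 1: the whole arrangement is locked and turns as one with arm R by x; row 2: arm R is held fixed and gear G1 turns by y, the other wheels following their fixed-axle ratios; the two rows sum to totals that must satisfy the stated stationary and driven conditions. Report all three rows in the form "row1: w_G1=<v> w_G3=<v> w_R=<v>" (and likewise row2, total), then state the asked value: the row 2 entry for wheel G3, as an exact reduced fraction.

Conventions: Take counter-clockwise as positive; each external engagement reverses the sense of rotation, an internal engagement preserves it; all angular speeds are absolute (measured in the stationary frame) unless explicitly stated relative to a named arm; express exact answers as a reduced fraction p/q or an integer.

row1: w_G1=1 w_G3=1 w_R=1
row2: w_G1=-1 w_G3=9/25 w_R=0
total: w_G1=0 w_G3=34/25 w_R=1
asked value: 9/25

class = planetary set [G3 = 18+2·16 = 50; Willis about the carrier]
row 1 — lock + rotate with arm: ω_sun = ω_ring = ω_arm = x
row 2: sun turns y, ring = −(18/50)·y, arm 0
boundary: total ω_sun = x + y = 0 and total ω_arm = x = 1  ⇒  y = -1, x = 1
row 2 ring = −(18/50)·(-1) = 9/25
totals (row 1 + row 2): sun 1 + (-1) = 0, ring 1 + 9/25 = 34/25, arm 1 + 0 = 1
asked cell (row2, ring) = 9/25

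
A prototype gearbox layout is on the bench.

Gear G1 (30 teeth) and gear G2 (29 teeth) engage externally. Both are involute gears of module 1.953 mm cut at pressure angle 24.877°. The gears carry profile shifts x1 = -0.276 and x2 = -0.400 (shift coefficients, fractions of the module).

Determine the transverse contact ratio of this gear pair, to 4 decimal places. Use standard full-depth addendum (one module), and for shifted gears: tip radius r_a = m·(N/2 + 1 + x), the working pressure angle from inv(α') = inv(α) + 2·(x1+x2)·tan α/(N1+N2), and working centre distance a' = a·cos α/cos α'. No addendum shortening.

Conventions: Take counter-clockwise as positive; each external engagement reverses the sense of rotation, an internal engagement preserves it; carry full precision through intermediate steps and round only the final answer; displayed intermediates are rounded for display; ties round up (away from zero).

1.6511

topology: single-mesh involute geometry — m = 1.953, 30T/29T pair
base radii: r_b1 = 26.576804, r_b2 = 25.690910
tip radii: r_a1 = 30.708972, r_a2 = 29.490300
inv(α') = inv(24.877°) + 2·(-0.276-0.400)·tan α/(30+29) = 0.01888543  ⇒  α' = 21.58117°
a' = a·cos α / cos α' = 57.6135·cos 24.877°/cos 21.58117° = 56.208044
action lengths: √(r_a1²−r_b1²) = 15.385528, √(r_a2²−r_b2²) = 14.479466
base pitch p_b = π·m·cos α = 5.566233
CR = (15.385528 + 14.479466 − 56.208044·sin 21.58117°)/5.566233 = 1.651136
contact ratio ≈ 1.6511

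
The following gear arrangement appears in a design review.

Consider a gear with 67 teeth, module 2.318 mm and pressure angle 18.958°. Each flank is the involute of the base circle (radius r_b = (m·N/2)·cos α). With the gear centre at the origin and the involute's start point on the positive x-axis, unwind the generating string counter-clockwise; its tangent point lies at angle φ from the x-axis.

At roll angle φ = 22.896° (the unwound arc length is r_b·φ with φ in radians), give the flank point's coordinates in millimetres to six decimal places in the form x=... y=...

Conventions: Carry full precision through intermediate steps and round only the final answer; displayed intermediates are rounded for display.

x=79.072673 y=1.537363

recognized (one wheel, involute flank): single-mesh tooth geometry, m = 2.318, N = 67
pitch radius r_p = m·N/2 = 2.318·67/2 = 77.653000
base radius r_b = r_p·cos α = 77.653000·cos 18.958° = 73.440866
roll angle φ = 22.896° = 0.39961059 rad
x = r_b·(cos φ + φ·sin φ) = 79.072673
y = r_b·(sin φ − φ·cos φ) = 1.537363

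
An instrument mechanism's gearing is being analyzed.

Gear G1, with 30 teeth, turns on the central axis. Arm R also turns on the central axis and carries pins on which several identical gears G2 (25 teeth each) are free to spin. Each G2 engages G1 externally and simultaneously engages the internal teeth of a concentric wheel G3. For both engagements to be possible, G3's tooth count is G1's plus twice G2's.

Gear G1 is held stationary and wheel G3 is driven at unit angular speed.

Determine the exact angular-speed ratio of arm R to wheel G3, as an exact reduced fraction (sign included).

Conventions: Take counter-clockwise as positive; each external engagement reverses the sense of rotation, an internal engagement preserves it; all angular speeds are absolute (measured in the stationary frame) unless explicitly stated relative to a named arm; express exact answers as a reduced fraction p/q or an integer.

8/11

class = planetary set [G3 = 30+2·25 = 80; Willis about the carrier]
ring teeth: 30 + 2·25 = 80
30(ω_sun−ω_arm) = −80(ω_ring−ω_arm),  ω_sun = 0, ω_ring = 1
30(0−ω_arm) = −80(1−ω_arm)  ⇒  110·ω_arm = 80  ⇒  ω_arm = 8/11
ω_out/ω_in = 8/11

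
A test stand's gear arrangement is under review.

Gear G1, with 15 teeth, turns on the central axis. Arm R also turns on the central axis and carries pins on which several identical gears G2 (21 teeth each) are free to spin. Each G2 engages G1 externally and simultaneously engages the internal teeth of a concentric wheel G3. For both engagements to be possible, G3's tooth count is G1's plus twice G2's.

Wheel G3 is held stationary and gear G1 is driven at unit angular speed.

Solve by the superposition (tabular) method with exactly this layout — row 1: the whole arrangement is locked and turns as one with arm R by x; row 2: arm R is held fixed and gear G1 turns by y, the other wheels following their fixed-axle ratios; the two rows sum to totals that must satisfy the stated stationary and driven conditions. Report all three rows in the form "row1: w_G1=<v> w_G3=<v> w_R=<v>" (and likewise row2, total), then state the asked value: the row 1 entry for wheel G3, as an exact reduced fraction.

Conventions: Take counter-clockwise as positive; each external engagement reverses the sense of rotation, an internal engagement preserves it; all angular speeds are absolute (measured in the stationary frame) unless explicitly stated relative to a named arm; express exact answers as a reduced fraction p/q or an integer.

recognized (axles ride arm R): planetary set, 15/21/57 teeth
row 1 — lock + rotate with arm: ω_sun = ω_ring = ω_arm = x
row 2: sun turns y, ring = −(15/57)·y, arm 0
boundary: total ω_ring = x − (15/57)·y = 0 and total ω_sun = x + y = 1  ⇒  y = 19/24, x = 5/24
row 2 ring = −(15/57)·19/24 = -5/24
totals (row 1 + row 2): sun 5/24 + 19/24 = 1, ring 5/24 + (-5/24) = 0, arm 5/24 + 0 = 5/24
asked cell (row1, ring) = 5/24

row1: w_G1=5/24 w_G3=5/24 w_R=5/24
row2: w_G1=19/24 w_G3=-5/24 w_R=0
total: w_G1=1 w_G3=0 w_R=5/24
asked value: 5/24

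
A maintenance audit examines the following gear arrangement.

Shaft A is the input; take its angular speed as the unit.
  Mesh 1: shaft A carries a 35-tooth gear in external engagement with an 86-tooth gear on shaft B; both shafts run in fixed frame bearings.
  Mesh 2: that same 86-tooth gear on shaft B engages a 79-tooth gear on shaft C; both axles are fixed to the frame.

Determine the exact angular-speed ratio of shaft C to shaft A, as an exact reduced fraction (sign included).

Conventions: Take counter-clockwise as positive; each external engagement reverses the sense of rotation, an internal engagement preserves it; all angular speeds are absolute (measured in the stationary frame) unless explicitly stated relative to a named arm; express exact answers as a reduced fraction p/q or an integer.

class = fixed-axis compound train [2 meshes; 2 ratios multiply, 2 sense flips]
mesh 1 [35T→86T]: running ratio 35/86, sense −
mesh 2 [86T→79T]: running ratio 35/79, sense +
ω_out/ω_in = 35/79

35/79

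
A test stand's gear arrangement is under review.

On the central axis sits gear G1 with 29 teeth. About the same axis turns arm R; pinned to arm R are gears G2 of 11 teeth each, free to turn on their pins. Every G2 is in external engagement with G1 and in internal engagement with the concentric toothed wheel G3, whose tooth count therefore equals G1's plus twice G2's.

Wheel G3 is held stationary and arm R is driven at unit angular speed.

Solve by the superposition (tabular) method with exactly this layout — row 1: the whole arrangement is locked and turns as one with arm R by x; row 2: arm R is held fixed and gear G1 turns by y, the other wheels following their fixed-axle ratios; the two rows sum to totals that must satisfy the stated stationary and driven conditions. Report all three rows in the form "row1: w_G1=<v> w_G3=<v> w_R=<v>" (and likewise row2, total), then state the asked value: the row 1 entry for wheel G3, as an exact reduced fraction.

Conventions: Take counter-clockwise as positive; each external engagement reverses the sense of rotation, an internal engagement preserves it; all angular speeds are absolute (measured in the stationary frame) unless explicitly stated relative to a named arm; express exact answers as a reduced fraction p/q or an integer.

topology: planetary set — G1 29T / G2 11T / G3 51T, arm = carrier (Willis)
superposition row 1 [locked train]: every member turns x
superposition row 2 [arm held]: sun y, ring −(29/51)·y, arm 0
boundary: total ω_ring = x − (29/51)·y = 0 and total ω_arm = x = 1  ⇒  y = 51/29, x = 1
row 2 ring = −(29/51)·51/29 = -1
totals (row 1 + row 2): sun 1 + 51/29 = 80/29, ring 1 + (-1) = 0, arm 1 + 0 = 1
asked cell (row1, ring) = 1

row1: w_G1=1 w_G3=1 w_R=1
row2: w_G1=51/29 w_G3=-1 w_R=0
total: w_G1=80/29 w_G3=0 w_R=1
asked value: 1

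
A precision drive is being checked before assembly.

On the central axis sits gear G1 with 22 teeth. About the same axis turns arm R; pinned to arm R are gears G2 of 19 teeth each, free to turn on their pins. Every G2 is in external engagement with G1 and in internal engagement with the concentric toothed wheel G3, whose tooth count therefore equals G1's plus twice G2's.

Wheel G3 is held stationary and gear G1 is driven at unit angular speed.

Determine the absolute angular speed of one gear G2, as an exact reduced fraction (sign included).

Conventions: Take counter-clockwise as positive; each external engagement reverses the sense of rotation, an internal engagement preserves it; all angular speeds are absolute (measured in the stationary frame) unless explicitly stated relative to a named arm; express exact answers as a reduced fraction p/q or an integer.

-11/19

topology: planetary set — G1 22T / G2 19T / G3 60T, arm = carrier (Willis)
ring teeth: 22 + 2·19 = 60
22(ω_sun−ω_arm) = −60(ω_ring−ω_arm),  ω_ring = 0, ω_sun = 1
22(1−ω_arm) = −60(0−ω_arm)  ⇒  82·ω_arm = 22  ⇒  ω_arm = 11/41
sun–planet mesh: 22·(1−11/41) = −19·(ω_p−ω_arm)  ⇒  ω_p−ω_arm = -660/779
ω_p = 11/41 − 660/779 = -11/19
exact speed ratio = -11/19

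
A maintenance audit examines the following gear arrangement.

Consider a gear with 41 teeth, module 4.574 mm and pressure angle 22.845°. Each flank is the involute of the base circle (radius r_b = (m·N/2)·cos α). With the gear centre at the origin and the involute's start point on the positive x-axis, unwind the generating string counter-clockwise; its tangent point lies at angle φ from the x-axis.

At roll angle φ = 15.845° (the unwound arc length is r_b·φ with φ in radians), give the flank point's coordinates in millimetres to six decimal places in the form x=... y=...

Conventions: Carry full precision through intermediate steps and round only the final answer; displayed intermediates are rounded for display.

recognized (one wheel, involute flank): single-mesh tooth geometry, m = 4.574, N = 41
pitch radius r_p = m·N/2 = 4.574·41/2 = 93.767000
base radius r_b = r_p·cos α = 93.767000·cos 22.845° = 86.411777
roll angle φ = 15.845° = 0.27654742 rad
x = r_b·(cos φ + φ·sin φ) = 89.653188
y = r_b·(sin φ − φ·cos φ) = 0.604555

x=89.653188 y=0.604555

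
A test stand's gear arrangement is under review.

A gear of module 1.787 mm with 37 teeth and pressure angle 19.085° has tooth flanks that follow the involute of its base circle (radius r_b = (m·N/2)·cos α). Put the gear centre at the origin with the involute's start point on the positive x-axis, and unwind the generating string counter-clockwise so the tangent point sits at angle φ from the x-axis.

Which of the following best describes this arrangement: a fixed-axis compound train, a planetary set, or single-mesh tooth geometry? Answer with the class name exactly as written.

single-mesh involute tooth geometry (37T wheel at module 1.787)
classification: single-mesh tooth geometry

single-mesh tooth geometry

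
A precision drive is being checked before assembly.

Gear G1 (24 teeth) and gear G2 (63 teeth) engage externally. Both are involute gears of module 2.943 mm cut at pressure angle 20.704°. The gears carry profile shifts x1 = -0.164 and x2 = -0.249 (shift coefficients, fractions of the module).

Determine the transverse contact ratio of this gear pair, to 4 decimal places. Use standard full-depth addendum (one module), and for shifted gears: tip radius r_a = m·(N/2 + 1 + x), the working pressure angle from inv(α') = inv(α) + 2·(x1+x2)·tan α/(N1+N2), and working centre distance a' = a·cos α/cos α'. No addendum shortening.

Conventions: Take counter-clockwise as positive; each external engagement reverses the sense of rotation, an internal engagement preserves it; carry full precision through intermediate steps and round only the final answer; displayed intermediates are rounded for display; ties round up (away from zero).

1.7745

single-mesh involute tooth geometry (24T engaging 63T at module 2.943)
base radii: r_b1 = 33.035270, r_b2 = 86.717583
tip radii: r_a1 = 37.776348, r_a2 = 94.914693
inv(α') = inv(20.704°) + 2·(-0.164-0.249)·tan α/(24+63) = 0.01300699  ⇒  α' = 19.13997°
a' = a·cos α / cos α' = 128.0205·cos 20.704°/cos 19.13997° = 126.760096
action lengths: √(r_a1²−r_b1²) = 18.322757, √(r_a2²−r_b2²) = 38.585745
base pitch p_b = π·m·cos α = 8.648613
CR = (18.322757 + 38.585745 − 126.760096·sin 19.13997°)/8.648613 = 1.774480
contact ratio ≈ 1.7745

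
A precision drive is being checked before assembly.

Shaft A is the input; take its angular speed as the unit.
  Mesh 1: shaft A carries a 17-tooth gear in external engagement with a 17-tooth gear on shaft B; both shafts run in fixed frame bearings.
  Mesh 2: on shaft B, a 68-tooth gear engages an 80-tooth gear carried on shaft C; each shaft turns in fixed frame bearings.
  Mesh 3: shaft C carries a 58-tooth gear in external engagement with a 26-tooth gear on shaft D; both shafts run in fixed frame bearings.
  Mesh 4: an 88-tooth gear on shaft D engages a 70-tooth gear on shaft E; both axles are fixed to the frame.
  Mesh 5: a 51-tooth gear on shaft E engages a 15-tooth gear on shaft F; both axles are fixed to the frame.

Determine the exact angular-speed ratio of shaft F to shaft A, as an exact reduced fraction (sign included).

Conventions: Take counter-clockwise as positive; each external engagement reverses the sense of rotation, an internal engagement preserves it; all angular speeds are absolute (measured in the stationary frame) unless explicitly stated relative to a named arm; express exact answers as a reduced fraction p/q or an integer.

-92191/11375

class = fixed-axis compound train [5 meshes; 5 ratios multiply, 5 sense flips]
mesh 1 [17T→17T]: running ratio 1, sense −
mesh 2 [68T→80T]: running ratio 17/20, sense +
mesh 3 [58T→26T]: running ratio 493/260, sense −
mesh 4 [88T→70T]: running ratio 5423/2275, sense +
mesh 5 [51T→15T]: running ratio 92191/11375, sense −
ω_out/ω_in = -92191/11375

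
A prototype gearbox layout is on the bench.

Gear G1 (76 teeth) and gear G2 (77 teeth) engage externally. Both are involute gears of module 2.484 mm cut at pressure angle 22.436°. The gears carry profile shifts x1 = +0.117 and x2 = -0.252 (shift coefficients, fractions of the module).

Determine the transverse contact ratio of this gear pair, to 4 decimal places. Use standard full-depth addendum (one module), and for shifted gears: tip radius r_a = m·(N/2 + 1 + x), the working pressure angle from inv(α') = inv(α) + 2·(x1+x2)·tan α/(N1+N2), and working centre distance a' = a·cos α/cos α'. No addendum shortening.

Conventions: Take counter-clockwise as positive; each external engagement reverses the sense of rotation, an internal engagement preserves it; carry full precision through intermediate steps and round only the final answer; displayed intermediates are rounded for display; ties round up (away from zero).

recognized (one external pair, fixed centres): single-mesh tooth geometry, m = 2.484, N1 = 76, N2 = 77
base radii: r_b1 = 87.247131, r_b2 = 88.395120
tip radii: r_a1 = 97.166628, r_a2 = 97.492032
inv(α') = inv(22.436°) + 2·(+0.117-0.252)·tan α/(76+77) = 0.02059478  ⇒  α' = 22.18810°
a' = a·cos α / cos α' = 190.0260·cos 22.436°/cos 22.18810° = 189.688897
action lengths: √(r_a1²−r_b1²) = 42.770219, √(r_a2²−r_b2²) = 41.121759
base pitch p_b = π·m·cos α = 7.213025
CR = (42.770219 + 41.121759 − 189.688897·sin 22.18810°)/7.213025 = 1.699184
contact ratio ≈ 1.6992

1.6992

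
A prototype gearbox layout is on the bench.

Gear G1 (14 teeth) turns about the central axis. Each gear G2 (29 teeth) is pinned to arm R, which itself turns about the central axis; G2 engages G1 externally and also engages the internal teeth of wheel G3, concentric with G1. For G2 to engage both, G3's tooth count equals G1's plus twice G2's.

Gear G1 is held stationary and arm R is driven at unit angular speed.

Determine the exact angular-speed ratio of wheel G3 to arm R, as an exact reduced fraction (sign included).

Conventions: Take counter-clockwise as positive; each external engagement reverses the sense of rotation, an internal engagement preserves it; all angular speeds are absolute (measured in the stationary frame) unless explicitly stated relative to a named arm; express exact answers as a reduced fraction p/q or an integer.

43/36

class = planetary set [G3 = 14+2·29 = 72; Willis about the carrier]
ring teeth: 14 + 2·29 = 72
14(ω_sun−ω_arm) = −72(ω_ring−ω_arm),  ω_sun = 0, ω_arm = 1
ω_ring = 1 − (14/72)(0−1) = 43/36
ω_out/ω_in = 43/36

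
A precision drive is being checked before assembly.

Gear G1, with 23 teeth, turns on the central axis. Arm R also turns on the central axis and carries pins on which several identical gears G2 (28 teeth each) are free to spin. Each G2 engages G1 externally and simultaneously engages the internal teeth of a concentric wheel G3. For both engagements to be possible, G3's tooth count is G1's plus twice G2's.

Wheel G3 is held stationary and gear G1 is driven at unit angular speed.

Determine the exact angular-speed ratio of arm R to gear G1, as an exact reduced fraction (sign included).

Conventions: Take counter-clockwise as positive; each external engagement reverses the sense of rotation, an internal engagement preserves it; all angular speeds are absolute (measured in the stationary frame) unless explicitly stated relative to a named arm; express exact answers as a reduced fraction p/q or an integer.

topology: planetary set — G1 23T / G2 28T / G3 79T, arm = carrier (Willis)
ring teeth: 23 + 2·28 = 79
23(ω_sun−ω_arm) = −79(ω_ring−ω_arm),  ω_ring = 0, ω_sun = 1
23(1−ω_arm) = −79(0−ω_arm)  ⇒  102·ω_arm = 23  ⇒  ω_arm = 23/102
ω_out/ω_in = 23/102

23/102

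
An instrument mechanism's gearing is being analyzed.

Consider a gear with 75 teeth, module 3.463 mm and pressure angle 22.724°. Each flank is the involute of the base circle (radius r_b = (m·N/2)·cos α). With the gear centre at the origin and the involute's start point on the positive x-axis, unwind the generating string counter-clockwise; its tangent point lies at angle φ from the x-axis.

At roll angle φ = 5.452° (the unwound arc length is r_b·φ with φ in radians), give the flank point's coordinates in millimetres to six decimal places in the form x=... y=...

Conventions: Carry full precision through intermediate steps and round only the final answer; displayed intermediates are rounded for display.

topology: single-mesh involute geometry — m = 3.463, N = 75
pitch radius r_p = m·N/2 = 3.463·75/2 = 129.862500
base radius r_b = r_p·cos α = 129.862500·cos 22.724° = 119.782100
roll angle φ = 5.452° = 0.09515535 rad
x = r_b·(cos φ + φ·sin φ) = 120.323159
y = r_b·(sin φ − φ·cos φ) = 0.034370

x=120.323159 y=0.034370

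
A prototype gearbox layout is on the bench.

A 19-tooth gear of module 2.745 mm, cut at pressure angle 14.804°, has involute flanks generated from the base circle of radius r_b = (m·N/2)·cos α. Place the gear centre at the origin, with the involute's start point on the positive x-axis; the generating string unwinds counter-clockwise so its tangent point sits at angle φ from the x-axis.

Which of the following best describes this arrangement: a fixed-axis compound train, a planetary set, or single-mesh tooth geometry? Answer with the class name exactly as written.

single-mesh involute tooth geometry (19T wheel at module 2.745)
classification: single-mesh tooth geometry

single-mesh tooth geometry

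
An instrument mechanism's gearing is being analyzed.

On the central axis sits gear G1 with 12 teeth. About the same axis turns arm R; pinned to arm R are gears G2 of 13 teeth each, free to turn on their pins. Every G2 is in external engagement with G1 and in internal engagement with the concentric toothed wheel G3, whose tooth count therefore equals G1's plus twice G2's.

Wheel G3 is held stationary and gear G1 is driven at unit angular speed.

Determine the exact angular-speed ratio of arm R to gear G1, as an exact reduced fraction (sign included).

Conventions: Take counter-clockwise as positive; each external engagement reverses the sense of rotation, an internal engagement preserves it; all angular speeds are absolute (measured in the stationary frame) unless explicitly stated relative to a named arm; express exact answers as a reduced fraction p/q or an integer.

class = planetary set [G3 = 12+2·13 = 38; Willis about the carrier]
ring teeth: 12 + 2·13 = 38
12(ω_sun−ω_arm) = −38(ω_ring−ω_arm),  ω_ring = 0, ω_sun = 1
12(1−ω_arm) = −38(0−ω_arm)  ⇒  50·ω_arm = 12  ⇒  ω_arm = 6/25
ω_out/ω_in = 6/25

6/25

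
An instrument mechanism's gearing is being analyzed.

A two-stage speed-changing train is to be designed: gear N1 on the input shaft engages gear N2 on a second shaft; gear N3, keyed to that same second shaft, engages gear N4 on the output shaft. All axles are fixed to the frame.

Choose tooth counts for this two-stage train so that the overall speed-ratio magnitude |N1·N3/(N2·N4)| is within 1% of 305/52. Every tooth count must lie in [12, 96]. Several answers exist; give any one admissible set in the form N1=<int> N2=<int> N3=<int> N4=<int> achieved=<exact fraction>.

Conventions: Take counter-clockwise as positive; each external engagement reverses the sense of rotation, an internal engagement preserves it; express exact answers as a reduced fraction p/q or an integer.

N1=15 N2=12 N3=61 N4=13 achieved=305/52

2-stage fixed-axis compound train for ratio 305/52
target = 305/52 in lowest terms: an exact hit needs N1·N3 = k·305 and N2·N4 = k·52 for one integer k, every count in [12, 96]; additionally prefer no 1:1 stage (N1 ≠ N2, N3 ≠ N4)
k = 1…2: no 1:1-free in-range split of k·305 and k·52 into factor pairs; take k = 3
k = 3: N1·N3 = 915 = 15·61, N2·N4 = 156 = 12·13
achieved = 15·61/(12·13) = 305/52; |achieved − target| = 0 ≤ 61/1040 ✓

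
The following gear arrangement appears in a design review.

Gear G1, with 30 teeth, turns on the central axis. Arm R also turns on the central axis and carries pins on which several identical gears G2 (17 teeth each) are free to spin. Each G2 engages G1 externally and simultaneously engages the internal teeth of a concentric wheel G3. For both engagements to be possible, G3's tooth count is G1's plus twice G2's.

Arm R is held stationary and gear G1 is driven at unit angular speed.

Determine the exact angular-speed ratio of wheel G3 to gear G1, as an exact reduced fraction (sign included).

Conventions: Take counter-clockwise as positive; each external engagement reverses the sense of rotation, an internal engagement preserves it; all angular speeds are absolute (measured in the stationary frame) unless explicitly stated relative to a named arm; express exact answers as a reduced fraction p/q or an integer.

-15/32

planetary set (30T centre, 17T on arm, 64T internal) — Willis relation
ring teeth: 30 + 2·17 = 64
30(ω_sun−ω_arm) = −64(ω_ring−ω_arm),  ω_arm = 0, ω_sun = 1
ω_ring = 0 − (30/64)(1−0) = -15/32
ω_out/ω_in = -15/32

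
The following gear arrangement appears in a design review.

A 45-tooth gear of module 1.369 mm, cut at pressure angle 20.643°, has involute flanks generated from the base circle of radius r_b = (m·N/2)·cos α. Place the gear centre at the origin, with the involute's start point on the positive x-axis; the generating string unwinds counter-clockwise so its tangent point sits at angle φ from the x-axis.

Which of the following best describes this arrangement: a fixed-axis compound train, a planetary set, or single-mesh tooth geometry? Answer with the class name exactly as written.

single-mesh tooth geometry

topology: single-mesh involute geometry — m = 1.369, N = 45
classification: single-mesh tooth geometry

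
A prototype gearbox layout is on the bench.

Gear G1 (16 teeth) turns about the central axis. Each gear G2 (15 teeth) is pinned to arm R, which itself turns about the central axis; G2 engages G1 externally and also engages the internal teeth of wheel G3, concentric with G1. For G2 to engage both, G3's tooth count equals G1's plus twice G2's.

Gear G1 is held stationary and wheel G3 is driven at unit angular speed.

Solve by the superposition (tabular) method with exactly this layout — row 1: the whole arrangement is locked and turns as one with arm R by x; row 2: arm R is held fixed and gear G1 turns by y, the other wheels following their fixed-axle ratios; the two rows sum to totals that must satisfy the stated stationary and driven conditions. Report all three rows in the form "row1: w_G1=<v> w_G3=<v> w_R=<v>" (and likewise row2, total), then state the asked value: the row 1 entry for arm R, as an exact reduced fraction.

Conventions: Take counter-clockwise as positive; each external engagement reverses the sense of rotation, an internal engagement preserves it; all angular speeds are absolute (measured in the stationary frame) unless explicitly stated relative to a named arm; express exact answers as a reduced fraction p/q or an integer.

row1: w_G1=23/31 w_G3=23/31 w_R=23/31
row2: w_G1=-23/31 w_G3=8/31 w_R=0
total: w_G1=0 w_G3=1 w_R=23/31
asked value: 23/31

planetary set (16T centre, 15T on arm, 46T internal) — Willis relation
row 1 (train locked, turned with arm): all members turn x
row 2 — arm fixed, fixed-axis ratios: sun y, ring −(16/46)·y, arm 0
boundary: total ω_sun = x + y = 0 and total ω_ring = x − (16/46)·y = 1  ⇒  y = -23/31, x = 23/31
row 2 ring = −(16/46)·(-23/31) = 8/31
totals (row 1 + row 2): sun 23/31 + (-23/31) = 0, ring 23/31 + 8/31 = 1, arm 23/31 + 0 = 23/31
asked cell (row1, arm) = 23/31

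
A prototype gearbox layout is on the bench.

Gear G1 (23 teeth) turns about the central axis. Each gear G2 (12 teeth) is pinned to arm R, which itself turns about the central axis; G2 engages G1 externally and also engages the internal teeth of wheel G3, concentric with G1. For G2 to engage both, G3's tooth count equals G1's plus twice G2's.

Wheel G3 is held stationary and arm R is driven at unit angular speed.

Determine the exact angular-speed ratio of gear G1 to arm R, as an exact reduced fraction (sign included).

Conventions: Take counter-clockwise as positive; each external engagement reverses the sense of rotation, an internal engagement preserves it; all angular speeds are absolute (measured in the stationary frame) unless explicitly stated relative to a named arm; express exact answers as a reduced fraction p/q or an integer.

class = planetary set [G3 = 23+2·12 = 47; Willis about the carrier]
ring teeth: 23 + 2·12 = 47
23(ω_sun−ω_arm) = −47(ω_ring−ω_arm),  ω_ring = 0, ω_arm = 1
ω_sun = 1 − (47/23)(0−1) = 70/23
ω_out/ω_in = 70/23

70/23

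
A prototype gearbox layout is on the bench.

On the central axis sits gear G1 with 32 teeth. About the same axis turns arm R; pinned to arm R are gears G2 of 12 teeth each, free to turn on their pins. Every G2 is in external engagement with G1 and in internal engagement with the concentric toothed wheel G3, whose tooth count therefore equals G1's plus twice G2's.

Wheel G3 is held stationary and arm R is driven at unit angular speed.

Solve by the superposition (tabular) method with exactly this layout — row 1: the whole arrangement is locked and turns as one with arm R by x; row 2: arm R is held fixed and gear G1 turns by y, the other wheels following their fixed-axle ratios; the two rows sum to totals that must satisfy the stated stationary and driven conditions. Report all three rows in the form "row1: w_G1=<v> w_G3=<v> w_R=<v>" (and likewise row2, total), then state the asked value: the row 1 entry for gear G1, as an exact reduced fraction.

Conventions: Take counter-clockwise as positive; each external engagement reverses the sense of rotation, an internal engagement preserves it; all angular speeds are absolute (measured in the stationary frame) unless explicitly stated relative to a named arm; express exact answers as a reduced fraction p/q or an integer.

planetary set (32T centre, 12T on arm, 56T internal) — Willis relation
row 1 — lock + rotate with arm: ω_sun = ω_ring = ω_arm = x
superposition row 2 [arm held]: sun y, ring −(32/56)·y, arm 0
boundary: total ω_ring = x − (32/56)·y = 0 and total ω_arm = x = 1  ⇒  y = 7/4, x = 1
row 2 ring = −(32/56)·7/4 = -1
totals (row 1 + row 2): sun 1 + 7/4 = 11/4, ring 1 + (-1) = 0, arm 1 + 0 = 1
asked cell (row1, sun) = 1

row1: w_G1=1 w_G3=1 w_R=1
row2: w_G1=7/4 w_G3=-1 w_R=0
total: w_G1=11/4 w_G3=0 w_R=1
asked value: 1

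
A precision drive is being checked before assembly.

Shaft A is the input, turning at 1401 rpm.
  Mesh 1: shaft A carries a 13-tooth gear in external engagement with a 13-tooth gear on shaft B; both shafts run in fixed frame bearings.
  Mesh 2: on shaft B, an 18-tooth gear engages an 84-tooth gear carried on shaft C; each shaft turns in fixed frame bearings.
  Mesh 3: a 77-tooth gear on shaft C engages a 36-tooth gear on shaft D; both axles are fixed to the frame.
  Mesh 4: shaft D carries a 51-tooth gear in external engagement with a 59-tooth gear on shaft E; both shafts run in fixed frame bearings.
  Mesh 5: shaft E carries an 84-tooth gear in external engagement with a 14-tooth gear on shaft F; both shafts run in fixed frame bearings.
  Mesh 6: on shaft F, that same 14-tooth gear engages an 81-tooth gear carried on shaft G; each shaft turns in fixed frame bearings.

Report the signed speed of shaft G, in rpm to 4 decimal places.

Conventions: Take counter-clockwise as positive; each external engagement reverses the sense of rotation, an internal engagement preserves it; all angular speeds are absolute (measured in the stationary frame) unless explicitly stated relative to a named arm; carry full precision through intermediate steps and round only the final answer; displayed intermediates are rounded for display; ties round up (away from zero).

+575.6149 rpm

topology: fixed-axis compound train — 6 meshes, A→G
mesh 1 [13T→13T]: ω = 1401.0000×13/13 = 1401.0000 rpm, sense flips to −
mesh 2 [18T→84T]: ω = 1401.0000×18/84 = 300.2143 rpm, sense flips to +
mesh 3 [77T→36T]: ω = 300.2143×77/36 = 642.1250 rpm, sense flips to −
mesh 4 [51T→59T]: ω = 642.1250×51/59 = 555.0572 rpm, sense flips to +
mesh 5 [84T→14T]: ω = 555.0572×84/14 = 3330.3432 rpm, sense flips to −
mesh 6 [14T→81T]: ω = 3330.3432×14/81 = 575.6149 rpm, sense flips to +
signed output speed = +575.6149 rpm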